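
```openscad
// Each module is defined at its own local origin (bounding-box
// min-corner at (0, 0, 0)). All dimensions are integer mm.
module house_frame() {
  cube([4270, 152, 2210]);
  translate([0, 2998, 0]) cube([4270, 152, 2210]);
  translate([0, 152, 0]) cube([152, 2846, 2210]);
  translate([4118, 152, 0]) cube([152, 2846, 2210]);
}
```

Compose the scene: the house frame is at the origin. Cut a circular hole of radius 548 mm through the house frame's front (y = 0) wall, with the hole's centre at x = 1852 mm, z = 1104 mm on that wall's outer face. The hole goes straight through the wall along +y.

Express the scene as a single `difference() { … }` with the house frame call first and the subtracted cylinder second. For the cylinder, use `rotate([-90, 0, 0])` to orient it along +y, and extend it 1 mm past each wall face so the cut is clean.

difference() {
  house_frame();
  translate([1852, -1, 1104]) rotate([-90, 0, 0]) cylinder(h = 154, r = 548);
}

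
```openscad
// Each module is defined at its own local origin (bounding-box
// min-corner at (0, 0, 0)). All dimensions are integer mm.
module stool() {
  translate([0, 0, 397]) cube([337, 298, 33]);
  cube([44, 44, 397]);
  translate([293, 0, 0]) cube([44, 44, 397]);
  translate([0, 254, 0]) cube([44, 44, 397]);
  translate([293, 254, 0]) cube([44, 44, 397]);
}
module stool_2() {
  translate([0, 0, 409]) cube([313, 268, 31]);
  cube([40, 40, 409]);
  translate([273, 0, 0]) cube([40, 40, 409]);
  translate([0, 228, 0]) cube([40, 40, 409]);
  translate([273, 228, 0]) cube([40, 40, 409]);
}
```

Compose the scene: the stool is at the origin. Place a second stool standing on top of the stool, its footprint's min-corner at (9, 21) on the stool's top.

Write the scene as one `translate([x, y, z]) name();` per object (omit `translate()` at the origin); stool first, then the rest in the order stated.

stool();
translate([9, 21, 430]) stool_2();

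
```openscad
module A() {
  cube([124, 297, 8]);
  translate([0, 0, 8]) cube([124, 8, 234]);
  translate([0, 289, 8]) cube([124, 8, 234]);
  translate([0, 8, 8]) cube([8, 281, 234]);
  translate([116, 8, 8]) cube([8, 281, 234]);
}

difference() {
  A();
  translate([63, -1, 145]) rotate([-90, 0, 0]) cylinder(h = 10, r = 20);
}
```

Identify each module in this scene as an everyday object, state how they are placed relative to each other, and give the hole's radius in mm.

The subtracted cylinder has r = 20 mm.

A is an open box. The open box has a circular hole through its front wall. The hole's radius is 20 mm.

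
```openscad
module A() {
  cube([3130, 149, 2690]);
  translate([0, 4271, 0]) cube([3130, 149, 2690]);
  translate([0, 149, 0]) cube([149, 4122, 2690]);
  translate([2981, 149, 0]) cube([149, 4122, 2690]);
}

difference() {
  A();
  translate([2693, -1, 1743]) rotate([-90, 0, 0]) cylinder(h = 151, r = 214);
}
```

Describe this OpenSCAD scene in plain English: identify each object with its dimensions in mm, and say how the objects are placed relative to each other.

A is the wall frame of a small rectangular building: four walls, each 2690 mm tall and 149 mm thick, enclosing a footprint 3130 mm (x) by 4420 mm (y) outside-to-outside, with no floor or roof. The front and back walls (the −y and +y sides) span the full width; the two side walls fit between them.

The house frame has a circular hole of radius 214 mm through its front wall, centred at (x = 2693, z = 1743).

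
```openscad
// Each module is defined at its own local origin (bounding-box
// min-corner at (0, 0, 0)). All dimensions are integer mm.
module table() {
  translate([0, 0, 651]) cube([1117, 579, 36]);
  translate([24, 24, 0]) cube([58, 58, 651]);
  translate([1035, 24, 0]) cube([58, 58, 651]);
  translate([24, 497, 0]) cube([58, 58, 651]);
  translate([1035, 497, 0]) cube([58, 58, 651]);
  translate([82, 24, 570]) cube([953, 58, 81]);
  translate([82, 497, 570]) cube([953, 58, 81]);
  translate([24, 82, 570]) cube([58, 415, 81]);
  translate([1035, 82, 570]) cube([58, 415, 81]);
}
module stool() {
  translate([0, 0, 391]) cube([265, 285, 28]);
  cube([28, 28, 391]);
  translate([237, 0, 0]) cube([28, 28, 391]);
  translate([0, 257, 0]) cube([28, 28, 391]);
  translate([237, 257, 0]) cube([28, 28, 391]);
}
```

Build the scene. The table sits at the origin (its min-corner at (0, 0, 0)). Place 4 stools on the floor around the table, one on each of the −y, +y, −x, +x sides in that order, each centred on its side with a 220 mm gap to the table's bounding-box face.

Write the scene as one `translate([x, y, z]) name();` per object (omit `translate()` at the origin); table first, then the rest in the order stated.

table();
translate([426, -505, 0]) stool();
translate([426, 799, 0]) stool();
translate([-485, 147, 0]) stool();
translate([1337, 147, 0]) stool();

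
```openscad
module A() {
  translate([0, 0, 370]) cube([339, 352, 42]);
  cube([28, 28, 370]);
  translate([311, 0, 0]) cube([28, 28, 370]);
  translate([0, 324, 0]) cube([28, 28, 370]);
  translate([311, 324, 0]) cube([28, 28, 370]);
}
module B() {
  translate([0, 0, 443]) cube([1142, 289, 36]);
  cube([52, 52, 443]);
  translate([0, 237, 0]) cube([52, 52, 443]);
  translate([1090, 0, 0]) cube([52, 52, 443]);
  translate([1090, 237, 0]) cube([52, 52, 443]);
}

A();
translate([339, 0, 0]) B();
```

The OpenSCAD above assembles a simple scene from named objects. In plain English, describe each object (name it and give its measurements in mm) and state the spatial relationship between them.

A is a four-legged stool. The seat is a 339×352×42 mm slab whose top surface is at z = 412 mm; four square legs, each 28×28 mm in cross-section, run from the floor (z = 0) to the underside of the seat, each flush with a corner of the seat.

B is a bench: a 1142×289 mm seat slab, 36 mm thick, top at z = 479 mm, on four 52×52 mm square legs flush with the seat corners and standing on z = 0.

The bench is against the stool's +x side, with their −y faces flush.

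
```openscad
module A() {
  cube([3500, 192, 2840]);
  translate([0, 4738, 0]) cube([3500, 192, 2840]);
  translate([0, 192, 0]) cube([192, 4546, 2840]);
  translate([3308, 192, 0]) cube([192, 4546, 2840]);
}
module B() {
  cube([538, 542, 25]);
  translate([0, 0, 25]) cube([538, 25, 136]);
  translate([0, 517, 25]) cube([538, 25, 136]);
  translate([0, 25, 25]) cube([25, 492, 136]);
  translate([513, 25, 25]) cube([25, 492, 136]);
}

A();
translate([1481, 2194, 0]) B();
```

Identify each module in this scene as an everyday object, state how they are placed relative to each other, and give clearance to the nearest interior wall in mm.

Clearances: x = 1289, y = 2002; minimum 1289 mm.

A is a house frame. B is an open box. The open box sits inside the house frame, centred. The clearance to the nearest interior wall is 1289 mm.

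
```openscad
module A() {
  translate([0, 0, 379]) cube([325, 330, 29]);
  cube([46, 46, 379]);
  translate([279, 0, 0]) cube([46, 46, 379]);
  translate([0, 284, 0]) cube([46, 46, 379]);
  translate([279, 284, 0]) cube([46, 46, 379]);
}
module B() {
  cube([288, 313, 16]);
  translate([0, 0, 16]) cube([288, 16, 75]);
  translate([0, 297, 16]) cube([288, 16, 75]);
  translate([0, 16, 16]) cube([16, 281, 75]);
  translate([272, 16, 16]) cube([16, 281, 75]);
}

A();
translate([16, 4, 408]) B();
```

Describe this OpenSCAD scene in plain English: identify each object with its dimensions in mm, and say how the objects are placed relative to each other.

A is a four-legged stool. The seat is 325×330 mm, 29 mm thick, top at z = 408 mm. It stands on four square legs, each 46×46 mm in cross-section, from z = 0 to the seat underside, each flush with a corner of the seat.

B is an open storage box with external size 288×313×91 mm and wall thickness 16 mm (the base is also 16 mm thick). The base covers the whole footprint; the four walls stand on the base, with the y-facing walls full-width and the x-facing walls fitting between their inner faces.

The open box is on top of the stool.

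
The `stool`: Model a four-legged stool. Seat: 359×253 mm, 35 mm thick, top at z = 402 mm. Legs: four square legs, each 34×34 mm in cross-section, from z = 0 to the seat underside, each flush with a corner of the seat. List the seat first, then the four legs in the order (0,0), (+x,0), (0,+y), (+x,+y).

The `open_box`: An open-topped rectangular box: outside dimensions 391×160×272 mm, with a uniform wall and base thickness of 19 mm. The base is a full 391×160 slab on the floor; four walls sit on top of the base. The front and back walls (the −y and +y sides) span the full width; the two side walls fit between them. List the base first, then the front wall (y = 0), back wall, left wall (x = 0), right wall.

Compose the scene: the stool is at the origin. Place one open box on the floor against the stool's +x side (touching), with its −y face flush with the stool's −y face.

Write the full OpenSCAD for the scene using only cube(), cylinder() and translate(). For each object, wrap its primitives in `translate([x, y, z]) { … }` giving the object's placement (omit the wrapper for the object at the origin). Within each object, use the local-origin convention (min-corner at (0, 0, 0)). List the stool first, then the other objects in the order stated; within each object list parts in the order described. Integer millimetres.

translate([0, 0, 367]) cube([359, 253, 35]);
cube([34, 34, 367]);
translate([325, 0, 0]) cube([34, 34, 367]);
translate([0, 219, 0]) cube([34, 34, 367]);
translate([325, 219, 0]) cube([34, 34, 367]);
translate([359, 0, 0]) {
  cube([391, 160, 19]);
  translate([0, 0, 19]) cube([391, 19, 253]);
  translate([0, 141, 19]) cube([391, 19, 253]);
  translate([0, 19, 19]) cube([19, 122, 253]);
  translate([372, 19, 19]) cube([19, 122, 253]);
}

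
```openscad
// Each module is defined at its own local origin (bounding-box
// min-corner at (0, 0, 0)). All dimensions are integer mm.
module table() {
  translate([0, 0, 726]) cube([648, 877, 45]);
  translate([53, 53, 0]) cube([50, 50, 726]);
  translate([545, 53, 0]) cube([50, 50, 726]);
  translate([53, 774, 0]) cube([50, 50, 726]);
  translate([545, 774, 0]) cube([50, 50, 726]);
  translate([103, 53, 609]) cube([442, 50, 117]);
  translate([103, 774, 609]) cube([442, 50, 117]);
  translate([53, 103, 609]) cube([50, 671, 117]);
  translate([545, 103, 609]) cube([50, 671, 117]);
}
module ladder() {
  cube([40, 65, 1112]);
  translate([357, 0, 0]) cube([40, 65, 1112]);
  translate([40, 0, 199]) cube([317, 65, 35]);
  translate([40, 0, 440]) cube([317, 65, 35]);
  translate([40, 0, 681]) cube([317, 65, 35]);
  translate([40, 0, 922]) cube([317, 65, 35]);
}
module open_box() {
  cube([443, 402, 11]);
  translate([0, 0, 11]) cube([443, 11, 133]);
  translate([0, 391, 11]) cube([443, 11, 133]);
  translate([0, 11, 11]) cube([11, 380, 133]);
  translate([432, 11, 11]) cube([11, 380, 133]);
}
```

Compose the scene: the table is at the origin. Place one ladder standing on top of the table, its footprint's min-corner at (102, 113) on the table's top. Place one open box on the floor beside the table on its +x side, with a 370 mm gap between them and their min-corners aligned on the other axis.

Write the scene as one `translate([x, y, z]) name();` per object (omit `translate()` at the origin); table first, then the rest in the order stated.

table();
translate([102, 113, 771]) ladder();
translate([1018, 0, 0]) open_box();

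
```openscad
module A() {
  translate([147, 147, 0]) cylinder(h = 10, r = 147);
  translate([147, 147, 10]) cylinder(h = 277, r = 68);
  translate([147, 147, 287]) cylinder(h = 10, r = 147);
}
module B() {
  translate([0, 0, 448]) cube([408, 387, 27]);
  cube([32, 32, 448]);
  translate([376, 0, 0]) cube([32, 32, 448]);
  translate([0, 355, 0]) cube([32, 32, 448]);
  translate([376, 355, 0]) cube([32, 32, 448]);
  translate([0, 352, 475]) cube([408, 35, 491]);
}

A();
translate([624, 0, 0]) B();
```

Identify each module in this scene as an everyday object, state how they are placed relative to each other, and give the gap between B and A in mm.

The chair's nearest face is 330 mm from the spool's +x face.

A is a spool. B is a chair. The chair is on the floor beside the spool on its +x side. The gap between the chair and the spool is 330 mm.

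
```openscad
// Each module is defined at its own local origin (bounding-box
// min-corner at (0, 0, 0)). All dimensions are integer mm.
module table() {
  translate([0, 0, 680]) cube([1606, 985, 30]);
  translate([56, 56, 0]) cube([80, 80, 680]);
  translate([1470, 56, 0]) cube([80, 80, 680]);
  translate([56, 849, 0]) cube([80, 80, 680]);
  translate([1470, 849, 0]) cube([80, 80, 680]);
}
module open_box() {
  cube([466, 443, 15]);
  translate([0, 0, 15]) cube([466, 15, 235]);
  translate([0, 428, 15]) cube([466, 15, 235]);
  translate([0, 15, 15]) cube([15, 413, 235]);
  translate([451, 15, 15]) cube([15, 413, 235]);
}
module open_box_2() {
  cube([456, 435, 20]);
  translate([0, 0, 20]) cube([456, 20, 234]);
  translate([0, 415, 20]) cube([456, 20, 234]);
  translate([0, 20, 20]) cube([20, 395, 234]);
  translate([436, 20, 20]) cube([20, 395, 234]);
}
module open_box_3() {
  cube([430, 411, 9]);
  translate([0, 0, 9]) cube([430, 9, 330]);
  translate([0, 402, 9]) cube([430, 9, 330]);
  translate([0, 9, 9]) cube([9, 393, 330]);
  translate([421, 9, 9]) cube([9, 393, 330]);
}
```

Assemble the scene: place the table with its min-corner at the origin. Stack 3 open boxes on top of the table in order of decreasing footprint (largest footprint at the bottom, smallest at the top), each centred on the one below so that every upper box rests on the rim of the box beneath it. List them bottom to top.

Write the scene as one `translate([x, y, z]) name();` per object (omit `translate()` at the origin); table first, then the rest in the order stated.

table();
translate([570, 271, 710]) open_box();
translate([575, 275, 960]) open_box_2();
translate([588, 287, 1214]) open_box_3();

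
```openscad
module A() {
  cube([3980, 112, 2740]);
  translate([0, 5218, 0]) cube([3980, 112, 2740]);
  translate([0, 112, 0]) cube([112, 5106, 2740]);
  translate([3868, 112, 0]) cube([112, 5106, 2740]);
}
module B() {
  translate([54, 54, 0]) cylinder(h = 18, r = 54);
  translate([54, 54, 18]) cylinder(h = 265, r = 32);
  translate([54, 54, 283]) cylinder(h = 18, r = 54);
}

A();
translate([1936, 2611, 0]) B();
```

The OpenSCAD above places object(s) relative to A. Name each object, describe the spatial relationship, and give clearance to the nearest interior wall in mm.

Clearances: x = 1824, y = 2499; minimum 1824 mm.

A is a house frame. B is a spool. The spool sits inside the house frame, centred. The clearance to the nearest interior wall is 1824 mm.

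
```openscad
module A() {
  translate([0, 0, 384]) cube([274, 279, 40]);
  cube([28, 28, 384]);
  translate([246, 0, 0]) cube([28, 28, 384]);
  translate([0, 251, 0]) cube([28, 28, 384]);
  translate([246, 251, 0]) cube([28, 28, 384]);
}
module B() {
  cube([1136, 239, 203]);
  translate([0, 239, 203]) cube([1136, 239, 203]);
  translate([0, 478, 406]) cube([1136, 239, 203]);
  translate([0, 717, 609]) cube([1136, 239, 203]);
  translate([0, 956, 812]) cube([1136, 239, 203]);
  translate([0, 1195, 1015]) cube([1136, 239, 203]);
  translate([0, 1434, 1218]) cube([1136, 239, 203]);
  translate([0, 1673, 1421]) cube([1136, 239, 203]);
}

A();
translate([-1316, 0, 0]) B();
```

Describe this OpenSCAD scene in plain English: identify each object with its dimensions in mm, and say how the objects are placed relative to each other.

A is a four-legged stool. The seat is a 274×279×40 mm slab whose top surface is at z = 424 mm; four square legs, each 28×28 mm in cross-section, run from the floor (z = 0) to the underside of the seat, each flush with a corner of the seat.

B is a run of 8 identical solid stair steps. Each tread is 1136×239 mm and each step block is 203 mm high. Step 1 rests on the floor; step k is offset from step 1 by (k−1)×239 mm in y and (k−1)×203 mm in z.

The staircase is on the floor beside the stool on its −x side.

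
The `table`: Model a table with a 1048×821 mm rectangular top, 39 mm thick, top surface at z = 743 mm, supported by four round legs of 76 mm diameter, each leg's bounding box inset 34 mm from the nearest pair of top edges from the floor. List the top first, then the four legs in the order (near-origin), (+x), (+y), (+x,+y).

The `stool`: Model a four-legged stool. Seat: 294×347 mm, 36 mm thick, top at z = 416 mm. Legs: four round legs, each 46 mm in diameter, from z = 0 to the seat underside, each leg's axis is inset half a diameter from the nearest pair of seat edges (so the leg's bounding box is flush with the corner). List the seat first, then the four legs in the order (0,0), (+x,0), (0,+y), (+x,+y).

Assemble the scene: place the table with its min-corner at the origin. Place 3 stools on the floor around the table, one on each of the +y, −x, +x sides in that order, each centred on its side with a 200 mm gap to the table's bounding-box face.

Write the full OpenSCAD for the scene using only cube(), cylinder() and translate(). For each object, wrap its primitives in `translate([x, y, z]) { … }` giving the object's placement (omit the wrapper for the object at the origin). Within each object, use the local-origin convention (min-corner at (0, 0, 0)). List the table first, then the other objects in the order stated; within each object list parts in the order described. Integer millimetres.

translate([0, 0, 704]) cube([1048, 821, 39]);
translate([72, 72, 0]) cylinder(h = 704, r = 38);
translate([976, 72, 0]) cylinder(h = 704, r = 38);
translate([72, 749, 0]) cylinder(h = 704, r = 38);
translate([976, 749, 0]) cylinder(h = 704, r = 38);
translate([377, 1021, 0]) {
  translate([0, 0, 380]) cube([294, 347, 36]);
  translate([23, 23, 0]) cylinder(h = 380, r = 23);
  translate([271, 23, 0]) cylinder(h = 380, r = 23);
  translate([23, 324, 0]) cylinder(h = 380, r = 23);
  translate([271, 324, 0]) cylinder(h = 380, r = 23);
}
translate([-494, 237, 0]) {
  translate([0, 0, 380]) cube([294, 347, 36]);
  translate([23, 23, 0]) cylinder(h = 380, r = 23);
  translate([271, 23, 0]) cylinder(h = 380, r = 23);
  translate([23, 324, 0]) cylinder(h = 380, r = 23);
  translate([271, 324, 0]) cylinder(h = 380, r = 23);
}
translate([1248, 237, 0]) {
  translate([0, 0, 380]) cube([294, 347, 36]);
  translate([23, 23, 0]) cylinder(h = 380, r = 23);
  translate([271, 23, 0]) cylinder(h = 380, r = 23);
  translate([23, 324, 0]) cylinder(h = 380, r = 23);
  translate([271, 324, 0]) cylinder(h = 380, r = 23);
}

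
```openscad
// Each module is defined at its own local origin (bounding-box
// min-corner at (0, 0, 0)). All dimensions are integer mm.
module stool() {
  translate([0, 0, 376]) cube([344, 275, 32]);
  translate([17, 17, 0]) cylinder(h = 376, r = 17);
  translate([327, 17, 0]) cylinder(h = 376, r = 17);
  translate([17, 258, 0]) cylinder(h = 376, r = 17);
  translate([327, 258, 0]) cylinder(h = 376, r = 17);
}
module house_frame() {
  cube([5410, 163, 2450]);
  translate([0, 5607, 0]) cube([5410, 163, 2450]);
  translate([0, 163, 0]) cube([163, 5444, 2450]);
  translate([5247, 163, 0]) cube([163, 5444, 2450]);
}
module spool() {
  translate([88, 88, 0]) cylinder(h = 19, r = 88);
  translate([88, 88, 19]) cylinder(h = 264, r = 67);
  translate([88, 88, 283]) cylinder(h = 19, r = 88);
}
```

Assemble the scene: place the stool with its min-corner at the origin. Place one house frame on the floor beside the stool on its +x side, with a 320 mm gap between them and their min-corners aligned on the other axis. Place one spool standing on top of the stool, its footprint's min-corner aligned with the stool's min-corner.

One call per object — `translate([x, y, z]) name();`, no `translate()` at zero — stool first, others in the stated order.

stool();
translate([664, 0, 0]) house_frame();
translate([0, 0, 408]) spool();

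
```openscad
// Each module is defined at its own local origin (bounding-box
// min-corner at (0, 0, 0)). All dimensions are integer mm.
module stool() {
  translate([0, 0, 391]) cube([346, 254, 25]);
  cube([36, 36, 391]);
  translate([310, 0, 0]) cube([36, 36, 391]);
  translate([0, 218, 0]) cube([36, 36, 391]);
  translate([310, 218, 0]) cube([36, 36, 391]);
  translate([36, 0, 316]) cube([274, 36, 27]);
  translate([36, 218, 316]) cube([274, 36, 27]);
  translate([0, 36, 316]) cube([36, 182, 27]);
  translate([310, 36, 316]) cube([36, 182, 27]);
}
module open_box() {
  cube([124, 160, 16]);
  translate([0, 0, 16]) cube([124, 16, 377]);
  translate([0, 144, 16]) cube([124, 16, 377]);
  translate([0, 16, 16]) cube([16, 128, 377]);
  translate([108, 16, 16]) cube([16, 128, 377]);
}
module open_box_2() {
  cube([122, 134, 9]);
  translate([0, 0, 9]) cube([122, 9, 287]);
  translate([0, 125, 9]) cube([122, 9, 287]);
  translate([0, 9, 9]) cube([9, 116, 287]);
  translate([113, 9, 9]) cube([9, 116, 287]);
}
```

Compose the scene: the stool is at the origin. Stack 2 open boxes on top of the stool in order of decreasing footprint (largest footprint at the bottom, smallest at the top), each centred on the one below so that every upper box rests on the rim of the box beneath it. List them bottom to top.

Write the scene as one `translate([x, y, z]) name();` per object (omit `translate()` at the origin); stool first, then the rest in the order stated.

stool();
translate([111, 47, 416]) open_box();
translate([112, 60, 809]) open_box_2();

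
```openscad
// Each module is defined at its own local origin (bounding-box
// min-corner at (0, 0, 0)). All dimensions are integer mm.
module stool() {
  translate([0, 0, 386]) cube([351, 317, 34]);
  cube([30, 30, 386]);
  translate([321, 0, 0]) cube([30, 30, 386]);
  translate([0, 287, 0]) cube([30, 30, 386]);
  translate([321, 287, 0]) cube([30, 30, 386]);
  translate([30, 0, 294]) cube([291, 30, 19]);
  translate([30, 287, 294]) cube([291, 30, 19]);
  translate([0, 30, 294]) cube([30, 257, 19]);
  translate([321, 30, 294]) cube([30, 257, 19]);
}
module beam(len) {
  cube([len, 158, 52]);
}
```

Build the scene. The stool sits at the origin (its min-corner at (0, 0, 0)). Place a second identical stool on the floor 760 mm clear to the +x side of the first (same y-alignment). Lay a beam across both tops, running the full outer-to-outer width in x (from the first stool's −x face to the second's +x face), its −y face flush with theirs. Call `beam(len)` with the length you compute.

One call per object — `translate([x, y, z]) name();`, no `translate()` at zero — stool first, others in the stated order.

stool();
translate([1111, 0, 0]) stool();
translate([0, 0, 420]) beam(1462);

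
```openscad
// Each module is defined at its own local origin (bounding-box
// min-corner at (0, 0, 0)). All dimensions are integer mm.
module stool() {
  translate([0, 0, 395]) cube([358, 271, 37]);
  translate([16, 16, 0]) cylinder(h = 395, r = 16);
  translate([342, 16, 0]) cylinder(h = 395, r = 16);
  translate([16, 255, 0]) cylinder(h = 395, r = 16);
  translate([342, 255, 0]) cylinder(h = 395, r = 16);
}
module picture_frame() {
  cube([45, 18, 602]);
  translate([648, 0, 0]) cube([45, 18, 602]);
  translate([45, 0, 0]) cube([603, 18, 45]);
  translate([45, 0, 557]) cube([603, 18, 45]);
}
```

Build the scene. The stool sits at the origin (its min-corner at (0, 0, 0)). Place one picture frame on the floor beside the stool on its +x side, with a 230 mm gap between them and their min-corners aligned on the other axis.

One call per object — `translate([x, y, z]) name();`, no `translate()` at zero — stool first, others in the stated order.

stool();
translate([588, 0, 0]) picture_frame();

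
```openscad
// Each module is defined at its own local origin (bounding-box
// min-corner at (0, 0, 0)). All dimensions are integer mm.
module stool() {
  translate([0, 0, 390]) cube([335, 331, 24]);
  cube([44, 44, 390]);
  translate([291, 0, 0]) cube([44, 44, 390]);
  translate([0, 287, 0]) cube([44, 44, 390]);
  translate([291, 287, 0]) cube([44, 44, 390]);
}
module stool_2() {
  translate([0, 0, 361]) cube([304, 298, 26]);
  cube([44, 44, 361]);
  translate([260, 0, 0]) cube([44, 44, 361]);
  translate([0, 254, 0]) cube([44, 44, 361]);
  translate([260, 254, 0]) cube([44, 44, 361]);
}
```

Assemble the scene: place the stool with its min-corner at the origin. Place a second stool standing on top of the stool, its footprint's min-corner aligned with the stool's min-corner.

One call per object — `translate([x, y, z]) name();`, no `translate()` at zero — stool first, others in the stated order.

stool();
translate([0, 0, 414]) stool_2();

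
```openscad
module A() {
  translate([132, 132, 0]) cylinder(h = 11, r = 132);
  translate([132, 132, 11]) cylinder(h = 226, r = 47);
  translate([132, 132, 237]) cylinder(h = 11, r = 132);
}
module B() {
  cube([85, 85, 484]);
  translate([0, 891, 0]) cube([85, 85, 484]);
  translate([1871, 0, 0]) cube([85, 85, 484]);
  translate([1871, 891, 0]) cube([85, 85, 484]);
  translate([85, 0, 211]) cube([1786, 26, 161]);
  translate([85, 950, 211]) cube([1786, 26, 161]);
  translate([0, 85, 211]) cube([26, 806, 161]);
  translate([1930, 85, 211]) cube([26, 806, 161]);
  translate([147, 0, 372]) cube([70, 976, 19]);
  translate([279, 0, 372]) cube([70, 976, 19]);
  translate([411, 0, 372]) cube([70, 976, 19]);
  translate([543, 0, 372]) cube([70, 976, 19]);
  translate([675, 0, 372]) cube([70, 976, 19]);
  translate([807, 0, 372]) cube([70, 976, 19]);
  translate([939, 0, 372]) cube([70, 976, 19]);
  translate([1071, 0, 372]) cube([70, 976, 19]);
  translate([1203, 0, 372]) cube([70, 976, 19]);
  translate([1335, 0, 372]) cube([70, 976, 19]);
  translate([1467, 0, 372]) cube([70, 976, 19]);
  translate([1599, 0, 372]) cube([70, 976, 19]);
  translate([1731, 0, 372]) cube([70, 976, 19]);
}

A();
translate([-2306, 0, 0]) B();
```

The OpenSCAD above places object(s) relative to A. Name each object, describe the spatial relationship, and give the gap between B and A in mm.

The bed frame's nearest face is 350 mm from the spool's −x face.

A is a spool. B is a bed frame. The bed frame is on the floor beside the spool on its −x side. The gap between the bed frame and the spool is 350 mm.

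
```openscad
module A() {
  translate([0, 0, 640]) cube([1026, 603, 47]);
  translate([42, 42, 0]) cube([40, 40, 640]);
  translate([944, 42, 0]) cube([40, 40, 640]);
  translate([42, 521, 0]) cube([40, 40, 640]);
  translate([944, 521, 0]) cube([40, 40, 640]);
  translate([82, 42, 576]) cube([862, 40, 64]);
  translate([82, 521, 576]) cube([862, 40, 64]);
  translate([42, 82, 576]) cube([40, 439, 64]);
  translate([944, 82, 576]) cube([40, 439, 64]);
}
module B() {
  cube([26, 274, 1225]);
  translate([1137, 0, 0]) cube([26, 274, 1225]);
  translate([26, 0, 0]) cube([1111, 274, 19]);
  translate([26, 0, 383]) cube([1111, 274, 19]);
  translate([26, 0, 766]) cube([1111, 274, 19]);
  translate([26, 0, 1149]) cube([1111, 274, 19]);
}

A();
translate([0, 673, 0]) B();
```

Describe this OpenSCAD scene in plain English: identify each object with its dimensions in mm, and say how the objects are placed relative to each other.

A is a table with a 1026×603 mm rectangular top, 47 mm thick, top surface at z = 687 mm, supported by four 40×40 mm square legs, each inset 42 mm from the nearest pair of top edges, running from the floor. Four apron rails, 40 mm thick and 64 mm tall, run between adjacent legs with their top edges flush with the underside of the top and their outer faces flush with the legs' outer faces.

B is a bookshelf 1163 mm wide overall, 274 mm deep and 1225 mm tall. The two sides are 26 mm thick vertical panels. 4 horizontal shelves of 19 mm thickness span between the inner faces of the sides; the lowest shelf sits on the floor and shelves are stacked with a clear vertical gap of 364 mm between each pair.

The bookshelf is on the floor beside the table on its +y side.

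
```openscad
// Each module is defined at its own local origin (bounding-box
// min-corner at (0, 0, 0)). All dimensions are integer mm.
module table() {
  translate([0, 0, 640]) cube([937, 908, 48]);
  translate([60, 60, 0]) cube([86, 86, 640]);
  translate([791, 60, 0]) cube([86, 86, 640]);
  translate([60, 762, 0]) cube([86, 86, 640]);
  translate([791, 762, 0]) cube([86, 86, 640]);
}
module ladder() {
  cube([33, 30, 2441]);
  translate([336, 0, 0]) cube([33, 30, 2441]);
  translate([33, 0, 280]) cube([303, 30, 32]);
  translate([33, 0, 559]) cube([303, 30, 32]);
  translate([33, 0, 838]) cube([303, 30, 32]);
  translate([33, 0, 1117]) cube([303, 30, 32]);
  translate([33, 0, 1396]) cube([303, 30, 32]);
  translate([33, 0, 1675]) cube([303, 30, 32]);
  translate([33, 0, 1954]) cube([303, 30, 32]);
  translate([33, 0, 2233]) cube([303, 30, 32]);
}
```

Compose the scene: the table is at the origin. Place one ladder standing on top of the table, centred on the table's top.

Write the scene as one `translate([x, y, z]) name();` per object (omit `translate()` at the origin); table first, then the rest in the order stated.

table();
translate([284, 439, 688]) ladder();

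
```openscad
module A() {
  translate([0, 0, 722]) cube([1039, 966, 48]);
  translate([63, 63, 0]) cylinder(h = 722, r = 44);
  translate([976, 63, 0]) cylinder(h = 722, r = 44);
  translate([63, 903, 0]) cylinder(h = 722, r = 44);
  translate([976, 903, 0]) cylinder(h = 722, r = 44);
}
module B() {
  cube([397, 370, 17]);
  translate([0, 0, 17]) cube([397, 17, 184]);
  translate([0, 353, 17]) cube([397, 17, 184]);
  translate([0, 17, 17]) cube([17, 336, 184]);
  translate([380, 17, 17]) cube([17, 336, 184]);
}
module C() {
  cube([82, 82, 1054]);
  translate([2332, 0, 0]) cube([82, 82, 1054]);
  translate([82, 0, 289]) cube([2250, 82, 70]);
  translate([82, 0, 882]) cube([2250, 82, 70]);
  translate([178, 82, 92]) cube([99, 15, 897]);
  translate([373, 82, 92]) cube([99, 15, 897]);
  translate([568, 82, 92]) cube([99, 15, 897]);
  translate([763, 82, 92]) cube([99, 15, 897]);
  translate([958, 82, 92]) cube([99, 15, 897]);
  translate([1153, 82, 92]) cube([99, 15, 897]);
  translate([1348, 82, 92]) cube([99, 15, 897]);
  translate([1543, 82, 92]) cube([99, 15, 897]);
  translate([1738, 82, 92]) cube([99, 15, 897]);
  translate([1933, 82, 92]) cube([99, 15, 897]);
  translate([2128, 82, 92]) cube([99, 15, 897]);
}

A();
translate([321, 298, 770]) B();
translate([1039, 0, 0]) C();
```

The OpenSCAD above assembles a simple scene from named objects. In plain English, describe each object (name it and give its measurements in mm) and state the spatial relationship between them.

A is a table with a 1039×966 mm rectangular top, 48 mm thick, top surface at z = 770 mm, supported by four round legs of 88 mm diameter, each leg's bounding box inset 19 mm from the nearest pair of top edges, running from the floor.

B is an open storage box with external size 397×370×201 mm and wall thickness 17 mm (the base is also 17 mm thick). The base covers the whole footprint; the four walls stand on the base, with the y-facing walls full-width and the x-facing walls fitting between their inner faces.

C is a fence section. Two 82×82 mm posts, 1054 mm tall, stand on the floor with a clear span of 2250 mm between their inner faces. Two horizontal rails of 82×70 mm section span the gap between the posts with their undersides at z = 289 mm and z = 882 mm, flush with the posts' −y face. 11 pickets, each 99 mm wide, 15 mm thick and 897 mm tall, are fixed to the +y face of the rails with their bottoms at z = 92 mm, evenly spaced across the span with equal gaps (rounded down to the nearest mm) at the −x end and between each pair — any rounding remainder accumulates at the +x end.

The open box is on top of the table, centred. The fence section is against the table's +x side, with their −y faces flush.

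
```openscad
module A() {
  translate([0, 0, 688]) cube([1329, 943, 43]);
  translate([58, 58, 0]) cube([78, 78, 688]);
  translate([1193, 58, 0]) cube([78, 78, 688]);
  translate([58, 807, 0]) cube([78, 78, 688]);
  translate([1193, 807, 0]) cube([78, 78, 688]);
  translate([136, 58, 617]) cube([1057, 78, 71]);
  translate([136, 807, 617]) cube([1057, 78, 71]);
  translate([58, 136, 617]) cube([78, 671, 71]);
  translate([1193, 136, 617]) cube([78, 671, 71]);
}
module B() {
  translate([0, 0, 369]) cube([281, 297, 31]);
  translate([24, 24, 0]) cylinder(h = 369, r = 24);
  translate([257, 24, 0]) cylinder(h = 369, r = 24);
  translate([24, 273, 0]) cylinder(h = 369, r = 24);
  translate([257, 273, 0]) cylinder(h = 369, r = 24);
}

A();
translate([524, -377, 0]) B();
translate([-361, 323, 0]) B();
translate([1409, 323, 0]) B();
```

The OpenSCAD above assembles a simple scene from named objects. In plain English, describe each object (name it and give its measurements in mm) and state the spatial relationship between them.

A is a table: top 1329 mm (x) × 943 mm (y), 43 mm thick, upper face at z = 731 mm, on four 78×78 mm square legs, each inset 58 mm from the nearest pair of top edges, running from z = 0 to the bottom of the top. Four apron rails, 78 mm thick and 71 mm tall, run between adjacent legs with their top edges flush with the underside of the top and their outer faces flush with the legs' outer faces.

B is a four-legged stool. The seat is a 281×297×31 mm slab whose top surface is at z = 400 mm; four round legs, each 48 mm in diameter, run from the floor (z = 0) to the underside of the seat, each leg's axis is inset half a diameter from the nearest pair of seat edges (so the leg's bounding box is flush with the corner).

Three stools sit around the table at the −y, −x, +x sides.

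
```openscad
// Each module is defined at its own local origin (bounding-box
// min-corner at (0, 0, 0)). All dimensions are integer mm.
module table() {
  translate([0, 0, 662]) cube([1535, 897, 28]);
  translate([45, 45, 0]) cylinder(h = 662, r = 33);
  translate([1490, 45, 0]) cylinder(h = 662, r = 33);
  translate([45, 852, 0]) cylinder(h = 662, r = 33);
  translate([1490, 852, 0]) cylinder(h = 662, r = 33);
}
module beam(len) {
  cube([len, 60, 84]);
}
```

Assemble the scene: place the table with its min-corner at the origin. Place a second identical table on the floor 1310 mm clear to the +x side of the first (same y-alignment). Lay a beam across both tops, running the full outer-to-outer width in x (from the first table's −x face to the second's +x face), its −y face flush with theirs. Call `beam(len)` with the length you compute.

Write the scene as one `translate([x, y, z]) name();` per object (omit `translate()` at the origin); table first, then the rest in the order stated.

table();
translate([2845, 0, 0]) table();
translate([0, 0, 690]) beam(4380);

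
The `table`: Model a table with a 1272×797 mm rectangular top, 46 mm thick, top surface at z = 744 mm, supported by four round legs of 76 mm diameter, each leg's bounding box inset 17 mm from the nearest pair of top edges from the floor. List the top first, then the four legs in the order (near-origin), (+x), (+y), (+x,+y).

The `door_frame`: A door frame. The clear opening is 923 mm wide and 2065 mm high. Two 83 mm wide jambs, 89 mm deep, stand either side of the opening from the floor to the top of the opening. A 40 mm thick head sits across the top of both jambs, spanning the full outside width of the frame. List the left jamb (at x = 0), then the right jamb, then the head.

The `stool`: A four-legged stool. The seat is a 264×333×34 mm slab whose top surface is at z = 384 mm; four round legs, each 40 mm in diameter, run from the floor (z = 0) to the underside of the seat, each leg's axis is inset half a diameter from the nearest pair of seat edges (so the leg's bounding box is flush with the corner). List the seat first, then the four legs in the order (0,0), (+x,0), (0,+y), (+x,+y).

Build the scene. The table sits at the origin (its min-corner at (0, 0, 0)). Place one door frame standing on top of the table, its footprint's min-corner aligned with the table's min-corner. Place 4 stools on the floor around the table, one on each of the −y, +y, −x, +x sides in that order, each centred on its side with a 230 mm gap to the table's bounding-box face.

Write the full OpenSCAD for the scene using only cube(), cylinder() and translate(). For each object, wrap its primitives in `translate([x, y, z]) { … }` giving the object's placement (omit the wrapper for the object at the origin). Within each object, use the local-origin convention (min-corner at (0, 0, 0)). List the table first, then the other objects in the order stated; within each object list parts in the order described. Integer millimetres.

translate([0, 0, 698]) cube([1272, 797, 46]);
translate([55, 55, 0]) cylinder(h = 698, r = 38);
translate([1217, 55, 0]) cylinder(h = 698, r = 38);
translate([55, 742, 0]) cylinder(h = 698, r = 38);
translate([1217, 742, 0]) cylinder(h = 698, r = 38);
translate([0, 0, 744]) {
  cube([83, 89, 2065]);
  translate([1006, 0, 0]) cube([83, 89, 2065]);
  translate([0, 0, 2065]) cube([1089, 89, 40]);
}
translate([504, -563, 0]) {
  translate([0, 0, 350]) cube([264, 333, 34]);
  translate([20, 20, 0]) cylinder(h = 350, r = 20);
  translate([244, 20, 0]) cylinder(h = 350, r = 20);
  translate([20, 313, 0]) cylinder(h = 350, r = 20);
  translate([244, 313, 0]) cylinder(h = 350, r = 20);
}
translate([504, 1027, 0]) {
  translate([0, 0, 350]) cube([264, 333, 34]);
  translate([20, 20, 0]) cylinder(h = 350, r = 20);
  translate([244, 20, 0]) cylinder(h = 350, r = 20);
  translate([20, 313, 0]) cylinder(h = 350, r = 20);
  translate([244, 313, 0]) cylinder(h = 350, r = 20);
}
translate([-494, 232, 0]) {
  translate([0, 0, 350]) cube([264, 333, 34]);
  translate([20, 20, 0]) cylinder(h = 350, r = 20);
  translate([244, 20, 0]) cylinder(h = 350, r = 20);
  translate([20, 313, 0]) cylinder(h = 350, r = 20);
  translate([244, 313, 0]) cylinder(h = 350, r = 20);
}
translate([1502, 232, 0]) {
  translate([0, 0, 350]) cube([264, 333, 34]);
  translate([20, 20, 0]) cylinder(h = 350, r = 20);
  translate([244, 20, 0]) cylinder(h = 350, r = 20);
  translate([20, 313, 0]) cylinder(h = 350, r = 20);
  translate([244, 313, 0]) cylinder(h = 350, r = 20);
}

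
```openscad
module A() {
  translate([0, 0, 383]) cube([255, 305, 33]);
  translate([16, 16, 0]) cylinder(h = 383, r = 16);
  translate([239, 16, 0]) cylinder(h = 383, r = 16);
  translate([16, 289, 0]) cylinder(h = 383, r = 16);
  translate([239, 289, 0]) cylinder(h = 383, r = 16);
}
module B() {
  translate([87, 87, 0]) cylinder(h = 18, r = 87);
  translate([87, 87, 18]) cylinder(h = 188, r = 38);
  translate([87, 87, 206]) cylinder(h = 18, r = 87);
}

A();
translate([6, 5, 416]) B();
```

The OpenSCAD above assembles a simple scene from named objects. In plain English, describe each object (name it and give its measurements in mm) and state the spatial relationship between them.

A is a four-legged stool. The seat is a 255×305×33 mm slab whose top surface is at z = 416 mm; four round legs, each 32 mm in diameter, run from the floor (z = 0) to the underside of the seat, each leg's axis is inset half a diameter from the nearest pair of seat edges (so the leg's bounding box is flush with the corner).

B is a spool: two coaxial disc flanges of radius 87 mm and thickness 18 mm, joined by a core cylinder of radius 38 mm and height 188 mm. The lower flange rests on z = 0 and the three cylinders share a vertical axis.

The spool is on top of the stool.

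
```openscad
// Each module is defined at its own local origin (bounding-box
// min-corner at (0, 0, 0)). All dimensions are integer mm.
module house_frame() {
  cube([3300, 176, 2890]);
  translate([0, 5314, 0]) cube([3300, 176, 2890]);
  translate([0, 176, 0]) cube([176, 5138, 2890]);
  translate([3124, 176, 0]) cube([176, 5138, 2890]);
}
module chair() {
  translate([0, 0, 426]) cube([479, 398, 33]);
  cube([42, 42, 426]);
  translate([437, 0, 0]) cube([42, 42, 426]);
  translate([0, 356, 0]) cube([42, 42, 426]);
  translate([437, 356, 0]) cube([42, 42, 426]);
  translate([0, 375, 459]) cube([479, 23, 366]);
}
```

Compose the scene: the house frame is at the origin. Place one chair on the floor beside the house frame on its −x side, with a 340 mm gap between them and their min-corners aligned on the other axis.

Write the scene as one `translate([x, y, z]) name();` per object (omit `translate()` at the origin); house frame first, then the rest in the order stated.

house_frame();
translate([-819, 0, 0]) chair();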